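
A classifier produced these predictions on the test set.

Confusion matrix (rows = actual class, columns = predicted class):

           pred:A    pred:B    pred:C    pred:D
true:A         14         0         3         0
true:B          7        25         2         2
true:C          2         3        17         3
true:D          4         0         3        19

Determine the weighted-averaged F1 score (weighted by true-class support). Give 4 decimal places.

0.7279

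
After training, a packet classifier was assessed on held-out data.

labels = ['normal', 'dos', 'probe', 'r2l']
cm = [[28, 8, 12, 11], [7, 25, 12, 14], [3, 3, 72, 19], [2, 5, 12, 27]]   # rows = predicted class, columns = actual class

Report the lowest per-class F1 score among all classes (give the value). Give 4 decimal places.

0.4615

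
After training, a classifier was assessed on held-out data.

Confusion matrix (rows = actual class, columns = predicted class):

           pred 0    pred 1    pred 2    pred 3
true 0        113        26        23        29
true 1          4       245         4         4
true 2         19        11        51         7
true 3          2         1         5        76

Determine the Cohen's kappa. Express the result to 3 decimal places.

Observed agreement pₒ = trace/N = 485/620 = 0.7823
Expected agreement pₑ = Σ (rowᵢ·colᵢ)/N² = (191·138 + 257·283 + 88·83 + 84·116)/620² = 0.3021
κ = (pₒ − pₑ)/(1 − pₑ) = (0.7823 − 0.3021)/(1 − 0.3021) = 0.688

0.688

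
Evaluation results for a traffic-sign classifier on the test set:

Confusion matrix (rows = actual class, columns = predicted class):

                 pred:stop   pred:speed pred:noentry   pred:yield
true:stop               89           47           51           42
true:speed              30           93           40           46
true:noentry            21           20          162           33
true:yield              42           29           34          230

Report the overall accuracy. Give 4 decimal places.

Accuracy = trace / total = (89+93+162+230=574) / 1009 = 574/1009 = 0.5689

0.5689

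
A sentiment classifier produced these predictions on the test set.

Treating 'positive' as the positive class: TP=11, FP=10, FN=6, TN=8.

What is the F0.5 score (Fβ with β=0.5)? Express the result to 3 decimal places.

Fβ = (1+β²)·TP / ((1+β²)·TP + β²·FN + FP), with β²=1/4
= 1.25·11 / (1.25·11 + 0.25·6 + 10) = 0.545

0.545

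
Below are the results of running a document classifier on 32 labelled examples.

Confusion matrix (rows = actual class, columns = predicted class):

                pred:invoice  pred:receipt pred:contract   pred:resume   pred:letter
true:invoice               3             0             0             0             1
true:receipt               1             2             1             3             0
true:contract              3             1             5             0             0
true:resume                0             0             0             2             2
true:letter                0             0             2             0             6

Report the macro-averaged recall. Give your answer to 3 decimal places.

0.568

Per-class recall (TP/(TP+FN)):
  invoice: TP=3, FN=0+0+0+1=1 → 3/4 = 0.7500
  receipt: TP=2, FN=1+1+3+0=5 → 2/7 = 0.2857
  contract: TP=5, FN=3+1+0+0=4 → 5/9 = 0.5556
  resume: TP=2, FN=0+0+0+2=2 → 2/4 = 0.5000
  letter: TP=6, FN=0+0+2+0=2 → 6/8 = 0.7500
Macro-recall = mean = (0.7500 + 0.2857 + 0.5556 + 0.5000 + 0.7500) / 5 = 0.568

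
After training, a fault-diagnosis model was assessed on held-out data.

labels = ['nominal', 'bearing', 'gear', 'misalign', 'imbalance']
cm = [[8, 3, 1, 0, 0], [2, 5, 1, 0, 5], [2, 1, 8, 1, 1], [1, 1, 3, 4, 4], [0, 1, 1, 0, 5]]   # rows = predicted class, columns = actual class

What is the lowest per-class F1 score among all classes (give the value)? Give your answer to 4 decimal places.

Per-class F1 score (2·TP/(2·TP+FP+FN)):
  nominal: TP=8, FP=3+1+0+0=4, FN=2+2+1+0=5 → 16/25 = 0.64000
  bearing: TP=5, FP=2+1+0+5=8, FN=3+1+1+1=6 → 10/24 = 0.41667
  gear: TP=8, FP=2+1+1+1=5, FN=1+1+3+1=6 → 16/27 = 0.59259
  misalign: TP=4, FP=1+1+3+4=9, FN=0+0+1+0=1 → 8/18 = 0.44444
  imbalance: TP=5, FP=0+1+1+0=2, FN=0+5+1+4=10 → 10/22 = 0.45455
Lowest is class 'bearing' with F1 score = 0.4167.

0.4167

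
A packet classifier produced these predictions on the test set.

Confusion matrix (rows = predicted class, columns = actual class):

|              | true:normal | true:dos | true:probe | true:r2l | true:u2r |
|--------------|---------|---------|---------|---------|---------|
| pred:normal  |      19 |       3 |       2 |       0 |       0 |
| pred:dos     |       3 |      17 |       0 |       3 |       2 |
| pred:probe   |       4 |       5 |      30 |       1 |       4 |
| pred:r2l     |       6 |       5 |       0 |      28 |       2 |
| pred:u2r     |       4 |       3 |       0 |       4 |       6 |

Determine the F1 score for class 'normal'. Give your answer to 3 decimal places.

0.633

Take TP from the diagonal, FP from the rest of the 'normal' prediction marginal, FN from the rest of the 'normal' actual marginal.
F1 score = 2·TP/(2·TP+FP+FN).
normal: TP=19, FP=3+2+0+0=5, FN=3+4+6+4=17 → 38/60 = 0.6333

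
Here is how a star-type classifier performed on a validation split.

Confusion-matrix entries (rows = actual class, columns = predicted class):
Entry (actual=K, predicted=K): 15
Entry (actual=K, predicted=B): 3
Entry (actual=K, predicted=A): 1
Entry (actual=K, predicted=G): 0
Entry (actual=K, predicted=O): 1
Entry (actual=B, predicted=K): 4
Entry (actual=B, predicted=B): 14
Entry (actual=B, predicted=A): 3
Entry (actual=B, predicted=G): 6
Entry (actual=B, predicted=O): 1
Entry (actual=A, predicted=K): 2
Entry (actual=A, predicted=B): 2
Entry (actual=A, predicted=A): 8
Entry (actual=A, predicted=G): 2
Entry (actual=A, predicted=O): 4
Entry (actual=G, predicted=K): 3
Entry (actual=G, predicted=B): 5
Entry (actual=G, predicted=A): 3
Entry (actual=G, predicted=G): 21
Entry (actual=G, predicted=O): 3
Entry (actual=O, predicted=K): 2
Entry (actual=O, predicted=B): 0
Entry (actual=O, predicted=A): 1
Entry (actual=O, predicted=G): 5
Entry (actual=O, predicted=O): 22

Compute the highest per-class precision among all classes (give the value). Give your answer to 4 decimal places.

0.7097

Per-class precision (TP/(TP+FP)):
  K: TP=15, FP=4+2+3+2=11 → 15/26 = 0.57692
  B: TP=14, FP=3+2+5+0=10 → 14/24 = 0.58333
  A: TP=8, FP=1+3+3+1=8 → 8/16 = 0.50000
  G: TP=21, FP=0+6+2+5=13 → 21/34 = 0.61765
  O: TP=22, FP=1+1+4+3=9 → 22/31 = 0.70968
Highest is class 'O' with precision = 0.7097.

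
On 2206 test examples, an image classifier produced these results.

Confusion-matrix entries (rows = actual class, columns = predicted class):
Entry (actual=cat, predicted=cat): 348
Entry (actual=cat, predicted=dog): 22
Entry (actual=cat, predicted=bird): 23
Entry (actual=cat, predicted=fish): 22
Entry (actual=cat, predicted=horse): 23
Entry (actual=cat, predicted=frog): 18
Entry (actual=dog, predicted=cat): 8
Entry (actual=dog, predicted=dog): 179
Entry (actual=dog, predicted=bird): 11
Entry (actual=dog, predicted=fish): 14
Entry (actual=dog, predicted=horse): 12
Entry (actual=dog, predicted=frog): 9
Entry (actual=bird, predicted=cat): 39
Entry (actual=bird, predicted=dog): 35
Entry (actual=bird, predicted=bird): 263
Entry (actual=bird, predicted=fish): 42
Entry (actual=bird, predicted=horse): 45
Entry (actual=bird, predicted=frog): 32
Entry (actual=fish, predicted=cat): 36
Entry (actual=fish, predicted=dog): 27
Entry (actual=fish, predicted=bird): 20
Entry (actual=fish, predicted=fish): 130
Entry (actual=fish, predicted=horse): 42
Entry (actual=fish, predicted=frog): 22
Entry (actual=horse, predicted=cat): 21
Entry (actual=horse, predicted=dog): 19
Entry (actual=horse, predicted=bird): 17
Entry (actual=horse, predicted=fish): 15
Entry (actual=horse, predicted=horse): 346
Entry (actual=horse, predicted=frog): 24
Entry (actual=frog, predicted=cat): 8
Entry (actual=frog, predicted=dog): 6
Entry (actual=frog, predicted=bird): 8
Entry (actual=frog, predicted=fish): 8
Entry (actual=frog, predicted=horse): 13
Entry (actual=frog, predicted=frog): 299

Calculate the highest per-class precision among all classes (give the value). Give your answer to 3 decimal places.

0.769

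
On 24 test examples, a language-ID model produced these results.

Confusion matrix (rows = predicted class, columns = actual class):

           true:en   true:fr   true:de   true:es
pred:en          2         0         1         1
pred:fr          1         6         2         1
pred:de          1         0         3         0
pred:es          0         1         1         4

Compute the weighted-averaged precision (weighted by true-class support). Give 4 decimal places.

0.6438

Per-class precision (TP/(TP+FP)):
  en: TP=2, FP=0+1+1=2 → 2/4 = 0.50000
  fr: TP=6, FP=1+2+1=4 → 6/10 = 0.60000
  de: TP=3, FP=1+0+0=1 → 3/4 = 0.75000
  es: TP=4, FP=0+1+1=2 → 4/6 = 0.66667
Weighted-precision = Σ (supportᵢ/N)·precisionᵢ with N=24: (4/24)·0.50000 + (7/24)·0.60000 + (7/24)·0.75000 + (6/24)·0.66667 = 0.6438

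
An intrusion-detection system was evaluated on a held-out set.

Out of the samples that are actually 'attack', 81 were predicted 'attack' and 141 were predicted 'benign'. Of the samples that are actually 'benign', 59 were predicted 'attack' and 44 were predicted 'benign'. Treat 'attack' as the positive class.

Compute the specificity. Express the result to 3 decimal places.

0.427

Specificity = TN/(TN+FP) = 44/(44+59) = 0.427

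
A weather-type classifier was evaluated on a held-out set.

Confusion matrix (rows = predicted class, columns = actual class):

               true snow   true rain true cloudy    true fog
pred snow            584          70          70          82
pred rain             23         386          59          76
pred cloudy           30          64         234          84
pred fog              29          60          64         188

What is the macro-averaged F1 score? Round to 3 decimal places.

0.631

Per-class F1 score (2·TP/(2·TP+FP+FN)):
  snow: TP=584, FP=70+70+82=222, FN=23+30+29=82 → 1168/1472 = 0.7935
  rain: TP=386, FP=23+59+76=158, FN=70+64+60=194 → 772/1124 = 0.6868
  cloudy: TP=234, FP=30+64+84=178, FN=70+59+64=193 → 468/839 = 0.5578
  fog: TP=188, FP=29+60+64=153, FN=82+76+84=242 → 376/771 = 0.4877
Macro-F1 score = mean = (0.7935 + 0.6868 + 0.5578 + 0.4877) / 4 = 0.631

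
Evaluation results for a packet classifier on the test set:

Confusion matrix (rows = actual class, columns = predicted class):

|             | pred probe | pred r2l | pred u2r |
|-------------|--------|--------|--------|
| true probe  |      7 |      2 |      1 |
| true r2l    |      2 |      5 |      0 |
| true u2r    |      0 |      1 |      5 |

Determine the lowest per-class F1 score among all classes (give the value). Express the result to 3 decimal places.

0.667

Per-class F1 score (2·TP/(2·TP+FP+FN)):
  probe: TP=7, FP=2+0=2, FN=2+1=3 → 14/19 = 0.7368
  r2l: TP=5, FP=2+1=3, FN=2+0=2 → 10/15 = 0.6667
  u2r: TP=5, FP=1+0=1, FN=0+1=1 → 10/12 = 0.8333
Lowest is class 'r2l' with F1 score = 0.667.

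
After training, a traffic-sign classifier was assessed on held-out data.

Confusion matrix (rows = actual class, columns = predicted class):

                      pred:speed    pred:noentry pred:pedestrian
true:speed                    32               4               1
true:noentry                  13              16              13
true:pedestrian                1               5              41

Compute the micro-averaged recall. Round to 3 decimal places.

0.706

Micro-averaging pools counts across classes: ΣTP=89, ΣFP=37, ΣFN=37.
Micro-recall = TP/(TP+FN) on pooled counts = 0.706 (equals overall accuracy in single-label multiclass).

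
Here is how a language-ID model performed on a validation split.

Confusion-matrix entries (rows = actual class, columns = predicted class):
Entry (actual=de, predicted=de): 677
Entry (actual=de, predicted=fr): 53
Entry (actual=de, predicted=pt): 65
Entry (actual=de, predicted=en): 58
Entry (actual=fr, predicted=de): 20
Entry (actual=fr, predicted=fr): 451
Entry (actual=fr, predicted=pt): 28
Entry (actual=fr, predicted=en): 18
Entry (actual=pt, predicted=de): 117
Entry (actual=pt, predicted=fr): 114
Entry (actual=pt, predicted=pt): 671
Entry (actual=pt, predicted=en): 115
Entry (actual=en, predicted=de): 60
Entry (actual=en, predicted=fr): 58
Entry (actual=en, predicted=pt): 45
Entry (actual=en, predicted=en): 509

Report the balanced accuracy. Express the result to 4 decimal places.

Balanced accuracy = mean of per-class recall.
  de: recall = 677/853 = 0.79367
  fr: recall = 451/517 = 0.87234
  pt: recall = 671/1017 = 0.65978
  en: recall = 509/672 = 0.75744
Mean = (0.79367 + 0.87234 + 0.65978 + 0.75744) / 4 = 0.7708

0.7708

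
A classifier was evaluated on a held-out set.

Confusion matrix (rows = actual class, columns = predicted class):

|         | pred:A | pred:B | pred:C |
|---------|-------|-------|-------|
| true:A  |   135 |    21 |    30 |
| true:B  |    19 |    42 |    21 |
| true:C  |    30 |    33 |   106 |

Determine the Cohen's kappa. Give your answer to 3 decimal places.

0.450

Observed agreement pₒ = trace/N = 283/437 = 0.6476
Expected agreement pₑ = Σ (rowᵢ·colᵢ)/N² = (186·184 + 82·96 + 169·157)/437² = 0.3594
κ = (pₒ − pₑ)/(1 − pₑ) = (0.6476 − 0.3594)/(1 − 0.3594) = 0.450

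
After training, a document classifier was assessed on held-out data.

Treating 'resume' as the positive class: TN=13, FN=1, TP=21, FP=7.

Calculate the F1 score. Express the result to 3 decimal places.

Precision = TP/(TP+FP) = 21/28 = 0.7500
Recall = TP/(TP+FN) = 21/22 = 0.9545
F1 = 2·TP/(2·TP+FP+FN) = 42/50 = 0.840

0.840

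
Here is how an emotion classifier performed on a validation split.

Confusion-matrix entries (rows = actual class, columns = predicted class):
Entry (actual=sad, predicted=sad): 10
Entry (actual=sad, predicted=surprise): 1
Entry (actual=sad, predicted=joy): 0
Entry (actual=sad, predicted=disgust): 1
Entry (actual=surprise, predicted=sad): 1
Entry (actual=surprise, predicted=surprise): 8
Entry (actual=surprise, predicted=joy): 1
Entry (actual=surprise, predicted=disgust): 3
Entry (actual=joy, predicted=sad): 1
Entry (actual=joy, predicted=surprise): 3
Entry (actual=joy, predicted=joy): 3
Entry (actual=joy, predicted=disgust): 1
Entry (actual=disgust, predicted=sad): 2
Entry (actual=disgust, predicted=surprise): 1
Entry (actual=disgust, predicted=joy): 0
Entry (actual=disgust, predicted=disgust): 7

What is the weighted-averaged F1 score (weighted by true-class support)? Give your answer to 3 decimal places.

0.642

Per-class F1 score (2·TP/(2·TP+FP+FN)):
  sad: TP=10, FP=1+1+2=4, FN=1+0+1=2 → 20/26 = 0.7692
  surprise: TP=8, FP=1+3+1=5, FN=1+1+3=5 → 16/26 = 0.6154
  joy: TP=3, FP=0+1+0=1, FN=1+3+1=5 → 6/12 = 0.5000
  disgust: TP=7, FP=1+3+1=5, FN=2+1+0=3 → 14/22 = 0.6364
Weighted-F1 score = Σ (supportᵢ/N)·F1 scoreᵢ with N=43: (12/43)·0.7692 + (13/43)·0.6154 + (8/43)·0.5000 + (10/43)·0.6364 = 0.642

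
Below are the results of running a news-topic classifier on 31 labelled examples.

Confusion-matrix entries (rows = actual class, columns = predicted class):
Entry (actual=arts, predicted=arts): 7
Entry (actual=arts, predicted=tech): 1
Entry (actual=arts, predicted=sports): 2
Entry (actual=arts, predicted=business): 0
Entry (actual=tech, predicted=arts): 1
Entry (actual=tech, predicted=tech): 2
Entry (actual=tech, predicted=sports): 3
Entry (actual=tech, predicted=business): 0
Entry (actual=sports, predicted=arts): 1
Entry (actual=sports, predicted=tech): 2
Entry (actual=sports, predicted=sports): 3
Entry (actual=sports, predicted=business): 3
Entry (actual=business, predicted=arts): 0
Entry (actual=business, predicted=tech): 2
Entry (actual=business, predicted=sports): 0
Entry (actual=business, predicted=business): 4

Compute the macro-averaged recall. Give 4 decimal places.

Per-class recall (TP/(TP+FN)):
  arts: TP=7, FN=1+2+0=3 → 7/10 = 0.70000
  tech: TP=2, FN=1+3+0=4 → 2/6 = 0.33333
  sports: TP=3, FN=1+2+3=6 → 3/9 = 0.33333
  business: TP=4, FN=0+2+0=2 → 4/6 = 0.66667
Macro-recall = mean = (0.70000 + 0.33333 + 0.33333 + 0.66667) / 4 = 0.5083

0.5083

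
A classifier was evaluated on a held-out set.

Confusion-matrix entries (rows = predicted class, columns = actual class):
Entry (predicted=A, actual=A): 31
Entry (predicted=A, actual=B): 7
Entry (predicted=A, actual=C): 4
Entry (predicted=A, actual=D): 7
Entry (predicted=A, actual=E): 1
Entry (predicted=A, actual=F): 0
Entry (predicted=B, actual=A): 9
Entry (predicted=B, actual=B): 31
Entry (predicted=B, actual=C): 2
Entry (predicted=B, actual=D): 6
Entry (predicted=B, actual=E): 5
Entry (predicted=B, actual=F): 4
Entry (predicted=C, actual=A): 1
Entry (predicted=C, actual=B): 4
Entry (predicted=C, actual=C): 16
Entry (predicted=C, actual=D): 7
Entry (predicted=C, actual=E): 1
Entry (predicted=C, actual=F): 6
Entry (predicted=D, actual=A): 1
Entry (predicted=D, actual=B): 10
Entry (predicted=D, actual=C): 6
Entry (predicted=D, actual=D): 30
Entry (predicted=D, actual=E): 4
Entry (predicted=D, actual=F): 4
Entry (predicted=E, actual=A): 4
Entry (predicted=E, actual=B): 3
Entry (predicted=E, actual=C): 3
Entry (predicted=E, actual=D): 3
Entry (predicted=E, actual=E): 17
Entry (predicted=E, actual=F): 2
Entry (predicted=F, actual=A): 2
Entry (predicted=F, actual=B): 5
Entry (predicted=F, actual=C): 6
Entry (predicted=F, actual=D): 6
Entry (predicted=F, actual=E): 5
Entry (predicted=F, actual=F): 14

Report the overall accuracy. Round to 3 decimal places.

Accuracy = trace / total = (31+31+16+30+17+14=139) / 267 = 139/267 = 0.521

0.521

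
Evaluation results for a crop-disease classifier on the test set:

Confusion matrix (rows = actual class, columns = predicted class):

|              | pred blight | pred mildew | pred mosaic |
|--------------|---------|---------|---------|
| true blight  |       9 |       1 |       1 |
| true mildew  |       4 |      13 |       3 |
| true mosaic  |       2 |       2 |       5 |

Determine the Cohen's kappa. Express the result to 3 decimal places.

0.497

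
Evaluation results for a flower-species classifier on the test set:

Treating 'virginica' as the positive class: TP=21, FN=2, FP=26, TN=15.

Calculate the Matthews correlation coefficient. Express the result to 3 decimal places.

0.303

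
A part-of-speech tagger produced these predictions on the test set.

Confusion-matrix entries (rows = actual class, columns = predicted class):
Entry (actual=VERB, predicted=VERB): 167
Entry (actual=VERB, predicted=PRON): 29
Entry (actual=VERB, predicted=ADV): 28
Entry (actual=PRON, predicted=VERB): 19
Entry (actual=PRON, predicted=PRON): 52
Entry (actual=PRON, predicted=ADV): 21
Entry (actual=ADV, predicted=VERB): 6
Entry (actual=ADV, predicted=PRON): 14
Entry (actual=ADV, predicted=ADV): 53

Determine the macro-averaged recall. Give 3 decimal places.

Per-class recall (TP/(TP+FN)):
  VERB: TP=167, FN=29+28=57 → 167/224 = 0.7455
  PRON: TP=52, FN=19+21=40 → 52/92 = 0.5652
  ADV: TP=53, FN=6+14=20 → 53/73 = 0.7260
Macro-recall = mean = (0.7455 + 0.5652 + 0.7260) / 3 = 0.679

0.679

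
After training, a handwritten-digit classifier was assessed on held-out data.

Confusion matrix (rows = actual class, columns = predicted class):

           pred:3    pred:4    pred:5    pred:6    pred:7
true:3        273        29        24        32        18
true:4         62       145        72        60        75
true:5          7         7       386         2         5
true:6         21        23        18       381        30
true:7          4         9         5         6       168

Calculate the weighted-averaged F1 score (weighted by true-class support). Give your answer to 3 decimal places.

Per-class F1 score (2·TP/(2·TP+FP+FN)):
  3: TP=273, FP=62+7+21+4=94, FN=29+24+32+18=103 → 546/743 = 0.7349
  4: TP=145, FP=29+7+23+9=68, FN=62+72+60+75=269 → 290/627 = 0.4625
  5: TP=386, FP=24+72+18+5=119, FN=7+7+2+5=21 → 772/912 = 0.8465
  6: TP=381, FP=32+60+2+6=100, FN=21+23+18+30=92 → 762/954 = 0.7987
  7: TP=168, FP=18+75+5+30=128, FN=4+9+5+6=24 → 336/488 = 0.6885
Weighted-F1 score = Σ (supportᵢ/N)·F1 scoreᵢ with N=1862: (376/1862)·0.7349 + (414/1862)·0.4625 + (407/1862)·0.8465 + (473/1862)·0.7987 + (192/1862)·0.6885 = 0.710

0.710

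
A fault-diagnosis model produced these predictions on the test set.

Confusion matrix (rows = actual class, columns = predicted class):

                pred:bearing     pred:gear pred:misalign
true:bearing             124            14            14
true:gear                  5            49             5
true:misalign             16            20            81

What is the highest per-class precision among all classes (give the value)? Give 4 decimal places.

Per-class precision (TP/(TP+FP)):
  bearing: TP=124, FP=5+16=21 → 124/145 = 0.85517
  gear: TP=49, FP=14+20=34 → 49/83 = 0.59036
  misalign: TP=81, FP=14+5=19 → 81/100 = 0.81000
Highest is class 'bearing' with precision = 0.8552.

0.8552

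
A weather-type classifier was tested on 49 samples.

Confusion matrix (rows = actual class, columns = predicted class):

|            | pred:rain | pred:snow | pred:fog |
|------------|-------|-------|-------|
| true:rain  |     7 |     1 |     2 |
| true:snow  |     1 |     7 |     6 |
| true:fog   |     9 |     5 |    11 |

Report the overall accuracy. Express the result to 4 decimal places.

Accuracy = trace / total = (7+7+11=25) / 49 = 25/49 = 0.5102

0.5102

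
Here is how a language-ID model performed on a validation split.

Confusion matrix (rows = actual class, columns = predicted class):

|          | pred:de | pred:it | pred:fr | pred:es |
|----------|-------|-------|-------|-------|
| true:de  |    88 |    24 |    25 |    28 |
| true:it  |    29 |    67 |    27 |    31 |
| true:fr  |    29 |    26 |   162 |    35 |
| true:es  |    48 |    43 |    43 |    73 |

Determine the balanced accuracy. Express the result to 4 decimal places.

0.4910

Balanced accuracy = mean of per-class recall.
  de: recall = 88/165 = 0.53333
  it: recall = 67/154 = 0.43506
  fr: recall = 162/252 = 0.64286
  es: recall = 73/207 = 0.35266
Mean = (0.53333 + 0.43506 + 0.64286 + 0.35266) / 4 = 0.4910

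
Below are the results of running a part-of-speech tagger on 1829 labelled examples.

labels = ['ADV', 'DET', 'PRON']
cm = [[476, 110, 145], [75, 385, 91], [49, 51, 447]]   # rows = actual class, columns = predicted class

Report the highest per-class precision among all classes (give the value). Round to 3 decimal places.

0.793

Per-class precision (TP/(TP+FP)):
  ADV: TP=476, FP=75+49=124 → 476/600 = 0.7933
  DET: TP=385, FP=110+51=161 → 385/546 = 0.7051
  PRON: TP=447, FP=145+91=236 → 447/683 = 0.6545
Highest is class 'ADV' with precision = 0.793.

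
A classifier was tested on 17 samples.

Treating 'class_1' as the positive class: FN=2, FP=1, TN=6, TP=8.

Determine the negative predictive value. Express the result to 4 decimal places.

0.7500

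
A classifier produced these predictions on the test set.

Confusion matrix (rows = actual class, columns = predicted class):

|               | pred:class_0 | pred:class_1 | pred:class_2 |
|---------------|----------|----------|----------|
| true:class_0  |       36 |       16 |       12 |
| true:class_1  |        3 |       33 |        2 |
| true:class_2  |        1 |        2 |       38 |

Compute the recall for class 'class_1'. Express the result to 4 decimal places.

Take TP from the diagonal, FP from the rest of the 'class_1' prediction marginal, FN from the rest of the 'class_1' actual marginal.
recall = TP/(TP+FN).
class_1: TP=33, FN=3+2=5 → 33/38 = 0.86842

0.8684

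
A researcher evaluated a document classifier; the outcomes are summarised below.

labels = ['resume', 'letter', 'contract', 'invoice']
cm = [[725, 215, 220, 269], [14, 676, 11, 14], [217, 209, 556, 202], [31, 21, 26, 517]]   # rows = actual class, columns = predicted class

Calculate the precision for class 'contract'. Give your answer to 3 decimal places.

0.684

Take TP from the diagonal, FP from the rest of the 'contract' prediction marginal, FN from the rest of the 'contract' actual marginal.
precision = TP/(TP+FP).
contract: TP=556, FP=220+11+26=257 → 556/813 = 0.6839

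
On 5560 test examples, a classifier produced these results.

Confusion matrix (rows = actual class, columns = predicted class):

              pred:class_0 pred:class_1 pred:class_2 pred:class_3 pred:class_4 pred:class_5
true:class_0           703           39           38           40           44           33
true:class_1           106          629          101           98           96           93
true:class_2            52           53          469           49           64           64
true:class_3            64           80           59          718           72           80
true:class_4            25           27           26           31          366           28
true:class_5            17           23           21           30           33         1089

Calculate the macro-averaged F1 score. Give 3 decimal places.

0.699

Per-class F1 score (2·TP/(2·TP+FP+FN)):
  class_0: TP=703, FP=106+52+64+25+17=264, FN=39+38+40+44+33=194 → 1406/1864 = 0.7543
  class_1: TP=629, FP=39+53+80+27+23=222, FN=106+101+98+96+93=494 → 1258/1974 = 0.6373
  class_2: TP=469, FP=38+101+59+26+21=245, FN=52+53+49+64+64=282 → 938/1465 = 0.6403
  class_3: TP=718, FP=40+98+49+31+30=248, FN=64+80+59+72+80=355 → 1436/2039 = 0.7043
  class_4: TP=366, FP=44+96+64+72+33=309, FN=25+27+26+31+28=137 → 732/1178 = 0.6214
  class_5: TP=1089, FP=33+93+64+80+28=298, FN=17+23+21+30+33=124 → 2178/2600 = 0.8377
Macro-F1 score = mean = (0.7543 + 0.6373 + 0.6403 + 0.7043 + 0.6214 + 0.8377) / 6 = 0.699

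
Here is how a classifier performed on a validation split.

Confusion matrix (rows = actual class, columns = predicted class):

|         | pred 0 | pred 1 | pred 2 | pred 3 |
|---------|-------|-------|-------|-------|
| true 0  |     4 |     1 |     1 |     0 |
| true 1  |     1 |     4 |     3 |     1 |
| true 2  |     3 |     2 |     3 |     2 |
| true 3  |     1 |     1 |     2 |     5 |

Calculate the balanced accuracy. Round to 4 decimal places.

0.4917

Balanced accuracy = mean of per-class recall.
  0: recall = 4/6 = 0.66667
  1: recall = 4/9 = 0.44444
  2: recall = 3/10 = 0.30000
  3: recall = 5/9 = 0.55556
Mean = (0.66667 + 0.44444 + 0.30000 + 0.55556) / 4 = 0.4917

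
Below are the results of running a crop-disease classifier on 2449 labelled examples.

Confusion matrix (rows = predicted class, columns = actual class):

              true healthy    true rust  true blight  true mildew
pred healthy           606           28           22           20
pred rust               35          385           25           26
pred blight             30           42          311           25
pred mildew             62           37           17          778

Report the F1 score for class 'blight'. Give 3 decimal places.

Treat 'blight' as positive and all other classes as negative.
F1 score = 2·TP/(2·TP+FP+FN).
blight: TP=311, FP=30+42+25=97, FN=22+25+17=64 → 622/783 = 0.7944

0.794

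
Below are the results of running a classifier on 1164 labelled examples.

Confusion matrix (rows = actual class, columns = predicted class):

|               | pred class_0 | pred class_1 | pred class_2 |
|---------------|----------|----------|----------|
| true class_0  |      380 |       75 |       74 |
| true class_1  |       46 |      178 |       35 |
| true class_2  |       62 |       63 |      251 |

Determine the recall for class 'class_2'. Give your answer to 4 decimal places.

0.6676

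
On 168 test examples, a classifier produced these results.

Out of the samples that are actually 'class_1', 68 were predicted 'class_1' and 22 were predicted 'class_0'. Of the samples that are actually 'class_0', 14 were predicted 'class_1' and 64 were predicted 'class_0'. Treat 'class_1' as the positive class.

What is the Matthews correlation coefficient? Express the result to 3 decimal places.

0.575

MCC = (TP·TN − FP·FN) / √((TP+FP)(TP+FN)(TN+FP)(TN+FN))
Numerator = 68·64 − 14·22 = 4044
Denominator = √(82·90·78·86) = √49505040 = 7035.9818
MCC = 4044 / 7035.9818 = 0.575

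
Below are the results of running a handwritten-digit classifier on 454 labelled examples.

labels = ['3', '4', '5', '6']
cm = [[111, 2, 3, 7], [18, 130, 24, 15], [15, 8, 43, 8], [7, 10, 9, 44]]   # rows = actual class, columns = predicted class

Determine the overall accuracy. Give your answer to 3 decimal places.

0.722

Accuracy = trace / total = (111+130+43+44=328) / 454 = 328/454 = 0.722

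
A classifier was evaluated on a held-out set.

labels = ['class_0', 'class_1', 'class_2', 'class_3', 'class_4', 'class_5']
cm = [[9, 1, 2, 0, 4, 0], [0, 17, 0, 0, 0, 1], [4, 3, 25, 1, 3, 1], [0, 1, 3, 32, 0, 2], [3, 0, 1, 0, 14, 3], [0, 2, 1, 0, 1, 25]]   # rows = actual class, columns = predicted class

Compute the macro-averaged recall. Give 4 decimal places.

Per-class recall (TP/(TP+FN)):
  class_0: TP=9, FN=1+2+0+4+0=7 → 9/16 = 0.56250
  class_1: TP=17, FN=0+0+0+0+1=1 → 17/18 = 0.94444
  class_2: TP=25, FN=4+3+1+3+1=12 → 25/37 = 0.67568
  class_3: TP=32, FN=0+1+3+0+2=6 → 32/38 = 0.84211
  class_4: TP=14, FN=3+0+1+0+3=7 → 14/21 = 0.66667
  class_5: TP=25, FN=0+2+1+0+1=4 → 25/29 = 0.86207
Macro-recall = mean = (0.56250 + 0.94444 + 0.67568 + 0.84211 + 0.66667 + 0.86207) / 6 = 0.7589

0.7589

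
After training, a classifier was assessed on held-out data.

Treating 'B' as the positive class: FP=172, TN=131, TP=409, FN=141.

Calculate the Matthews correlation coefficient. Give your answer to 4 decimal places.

MCC = (TP·TN − FP·FN) / √((TP+FP)(TP+FN)(TN+FP)(TN+FN))
Numerator = 409·131 − 172·141 = 29327
Denominator = √(581·550·303·272) = √26336032800 = 162283.8033
MCC = 29327 / 162283.8033 = 0.1807

0.1807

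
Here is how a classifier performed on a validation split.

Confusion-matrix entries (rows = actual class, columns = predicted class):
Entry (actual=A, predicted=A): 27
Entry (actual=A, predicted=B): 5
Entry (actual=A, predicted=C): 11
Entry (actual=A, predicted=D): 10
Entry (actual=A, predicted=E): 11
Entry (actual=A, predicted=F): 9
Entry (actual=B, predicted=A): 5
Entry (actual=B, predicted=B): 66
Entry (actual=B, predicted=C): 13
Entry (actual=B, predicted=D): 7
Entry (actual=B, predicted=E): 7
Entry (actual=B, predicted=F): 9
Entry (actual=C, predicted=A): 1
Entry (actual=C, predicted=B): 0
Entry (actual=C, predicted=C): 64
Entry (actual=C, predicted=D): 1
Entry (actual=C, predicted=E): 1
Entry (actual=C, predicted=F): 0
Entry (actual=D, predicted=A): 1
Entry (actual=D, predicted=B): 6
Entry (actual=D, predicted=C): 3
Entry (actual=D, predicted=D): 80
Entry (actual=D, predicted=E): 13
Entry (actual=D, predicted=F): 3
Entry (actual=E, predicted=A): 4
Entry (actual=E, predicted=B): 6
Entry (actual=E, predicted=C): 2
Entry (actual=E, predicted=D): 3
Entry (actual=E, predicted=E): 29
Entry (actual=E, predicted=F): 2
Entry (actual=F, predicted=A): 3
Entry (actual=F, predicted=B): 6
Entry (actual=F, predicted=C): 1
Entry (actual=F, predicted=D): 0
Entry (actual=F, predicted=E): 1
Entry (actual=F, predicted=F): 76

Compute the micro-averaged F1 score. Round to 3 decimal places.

Micro-averaging pools counts across classes: ΣTP=342, ΣFP=144, ΣFN=144.
Micro-F1 score = 2·TP/(2·TP+FP+FN) on pooled counts = 0.704 (equals overall accuracy in single-label multiclass).

0.704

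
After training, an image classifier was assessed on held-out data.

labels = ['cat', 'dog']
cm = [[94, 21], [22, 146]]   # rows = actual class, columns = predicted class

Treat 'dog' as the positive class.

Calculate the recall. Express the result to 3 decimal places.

0.869

Recall = TP/(TP+FN) = 146/(146+22) = 146/168 = 0.869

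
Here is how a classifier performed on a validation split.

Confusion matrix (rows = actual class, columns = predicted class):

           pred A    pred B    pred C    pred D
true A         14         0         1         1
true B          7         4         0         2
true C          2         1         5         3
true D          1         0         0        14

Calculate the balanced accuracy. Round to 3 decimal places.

0.643

Balanced accuracy = mean of per-class recall.
  A: recall = 14/16 = 0.8750
  B: recall = 4/13 = 0.3077
  C: recall = 5/11 = 0.4545
  D: recall = 14/15 = 0.9333
Mean = (0.8750 + 0.3077 + 0.4545 + 0.9333) / 4 = 0.643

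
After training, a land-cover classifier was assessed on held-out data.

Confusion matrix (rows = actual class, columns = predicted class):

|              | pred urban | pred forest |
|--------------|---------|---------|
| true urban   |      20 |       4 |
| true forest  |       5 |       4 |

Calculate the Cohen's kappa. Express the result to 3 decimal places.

0.288

Observed agreement pₒ = trace/N = 24/33 = 0.7273
Expected agreement pₑ = Σ (rowᵢ·colᵢ)/N² = (24·25 + 9·8)/33² = 0.6171
κ = (pₒ − pₑ)/(1 − pₑ) = (0.7273 − 0.6171)/(1 − 0.6171) = 0.288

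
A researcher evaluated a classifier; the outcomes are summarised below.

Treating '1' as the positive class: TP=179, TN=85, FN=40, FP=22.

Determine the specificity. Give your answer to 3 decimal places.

Specificity = TN/(TN+FP) = 85/(85+22) = 0.794

0.794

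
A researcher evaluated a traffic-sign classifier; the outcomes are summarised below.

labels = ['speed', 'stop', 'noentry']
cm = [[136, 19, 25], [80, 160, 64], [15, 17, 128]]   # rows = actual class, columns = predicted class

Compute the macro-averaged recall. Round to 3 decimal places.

0.694

Per-class recall (TP/(TP+FN)):
  speed: TP=136, FN=19+25=44 → 136/180 = 0.7556
  stop: TP=160, FN=80+64=144 → 160/304 = 0.5263
  noentry: TP=128, FN=15+17=32 → 128/160 = 0.8000
Macro-recall = mean = (0.7556 + 0.5263 + 0.8000) / 3 = 0.694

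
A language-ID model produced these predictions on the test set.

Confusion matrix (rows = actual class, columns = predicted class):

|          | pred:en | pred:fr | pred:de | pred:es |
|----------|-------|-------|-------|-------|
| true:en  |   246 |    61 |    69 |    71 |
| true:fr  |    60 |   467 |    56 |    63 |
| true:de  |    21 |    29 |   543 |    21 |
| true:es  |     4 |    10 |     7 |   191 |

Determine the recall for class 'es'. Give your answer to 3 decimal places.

recall = TP/(TP+FN).
es: TP=191, FN=4+10+7=21 → 191/212 = 0.9009

0.901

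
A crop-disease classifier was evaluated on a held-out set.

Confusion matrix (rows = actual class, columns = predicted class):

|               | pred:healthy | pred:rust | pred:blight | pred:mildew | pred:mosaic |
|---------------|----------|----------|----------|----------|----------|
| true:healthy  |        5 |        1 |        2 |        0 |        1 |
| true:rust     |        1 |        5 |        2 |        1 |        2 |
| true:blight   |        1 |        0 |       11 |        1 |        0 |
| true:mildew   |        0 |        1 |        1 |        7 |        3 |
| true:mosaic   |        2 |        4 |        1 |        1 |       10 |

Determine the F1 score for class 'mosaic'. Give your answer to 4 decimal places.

0.5882

F1 score = 2·TP/(2·TP+FP+FN).
mosaic: TP=10, FP=1+2+0+3=6, FN=2+4+1+1=8 → 20/34 = 0.58824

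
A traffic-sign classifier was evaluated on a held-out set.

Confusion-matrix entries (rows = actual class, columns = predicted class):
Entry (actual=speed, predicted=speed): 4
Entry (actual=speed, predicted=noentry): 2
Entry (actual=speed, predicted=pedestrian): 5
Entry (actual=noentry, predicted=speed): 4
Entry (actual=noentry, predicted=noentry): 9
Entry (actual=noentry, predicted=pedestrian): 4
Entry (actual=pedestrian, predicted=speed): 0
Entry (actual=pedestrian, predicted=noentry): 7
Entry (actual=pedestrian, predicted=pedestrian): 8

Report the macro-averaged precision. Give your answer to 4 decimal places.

0.4902

Per-class precision (TP/(TP+FP)):
  speed: TP=4, FP=4+0=4 → 4/8 = 0.50000
  noentry: TP=9, FP=2+7=9 → 9/18 = 0.50000
  pedestrian: TP=8, FP=5+4=9 → 8/17 = 0.47059
Macro-precision = mean = (0.50000 + 0.50000 + 0.47059) / 3 = 0.4902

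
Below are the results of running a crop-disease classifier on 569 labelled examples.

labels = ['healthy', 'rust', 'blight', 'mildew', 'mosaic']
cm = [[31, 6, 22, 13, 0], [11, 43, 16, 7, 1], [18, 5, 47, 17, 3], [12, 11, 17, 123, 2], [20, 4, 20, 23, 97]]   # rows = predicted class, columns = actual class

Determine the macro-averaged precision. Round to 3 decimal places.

Per-class precision (TP/(TP+FP)):
  healthy: TP=31, FP=6+22+13+0=41 → 31/72 = 0.4306
  rust: TP=43, FP=11+16+7+1=35 → 43/78 = 0.5513
  blight: TP=47, FP=18+5+17+3=43 → 47/90 = 0.5222
  mildew: TP=123, FP=12+11+17+2=42 → 123/165 = 0.7455
  mosaic: TP=97, FP=20+4+20+23=67 → 97/164 = 0.5915
Macro-precision = mean = (0.4306 + 0.5513 + 0.5222 + 0.7455 + 0.5915) / 5 = 0.568

0.568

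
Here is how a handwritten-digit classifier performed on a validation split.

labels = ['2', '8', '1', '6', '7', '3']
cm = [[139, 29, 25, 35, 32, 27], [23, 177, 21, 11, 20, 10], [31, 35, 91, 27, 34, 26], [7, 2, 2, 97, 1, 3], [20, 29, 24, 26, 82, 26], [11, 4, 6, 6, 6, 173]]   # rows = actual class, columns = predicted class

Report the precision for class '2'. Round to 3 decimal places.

0.602

One-vs-rest for '2': TP = diagonal; FP = other classes predicted '2'; FN = '2' predicted as other.
precision = TP/(TP+FP).
2: TP=139, FP=23+31+7+20+11=92 → 139/231 = 0.6017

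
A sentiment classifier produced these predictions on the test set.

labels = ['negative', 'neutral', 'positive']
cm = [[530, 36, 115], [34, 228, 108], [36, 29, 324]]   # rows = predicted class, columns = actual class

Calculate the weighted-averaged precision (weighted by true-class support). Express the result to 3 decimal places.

Per-class precision (TP/(TP+FP)):
  negative: TP=530, FP=36+115=151 → 530/681 = 0.7783
  neutral: TP=228, FP=34+108=142 → 228/370 = 0.6162
  positive: TP=324, FP=36+29=65 → 324/389 = 0.8329
Weighted-precision = Σ (supportᵢ/N)·precisionᵢ with N=1440: (600/1440)·0.7783 + (293/1440)·0.6162 + (547/1440)·0.8329 = 0.766

0.766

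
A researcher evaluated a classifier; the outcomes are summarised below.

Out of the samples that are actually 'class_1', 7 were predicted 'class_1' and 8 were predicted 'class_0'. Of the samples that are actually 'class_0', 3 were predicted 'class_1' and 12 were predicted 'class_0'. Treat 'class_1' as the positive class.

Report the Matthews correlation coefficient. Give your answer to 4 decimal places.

MCC = (TP·TN − FP·FN) / √((TP+FP)(TP+FN)(TN+FP)(TN+FN))
Numerator = 7·12 − 3·8 = 60
Denominator = √(10·15·15·20) = √45000 = 212.1320
MCC = 60 / 212.1320 = 0.2828

0.2828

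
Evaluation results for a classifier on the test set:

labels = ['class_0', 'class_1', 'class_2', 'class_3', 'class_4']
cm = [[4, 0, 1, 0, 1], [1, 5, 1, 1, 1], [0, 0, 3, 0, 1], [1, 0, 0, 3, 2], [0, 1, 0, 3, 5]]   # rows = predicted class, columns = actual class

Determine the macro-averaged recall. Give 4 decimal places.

Per-class recall (TP/(TP+FN)):
  class_0: TP=4, FN=1+0+1+0=2 → 4/6 = 0.66667
  class_1: TP=5, FN=0+0+0+1=1 → 5/6 = 0.83333
  class_2: TP=3, FN=1+1+0+0=2 → 3/5 = 0.60000
  class_3: TP=3, FN=0+1+0+3=4 → 3/7 = 0.42857
  class_4: TP=5, FN=1+1+1+2=5 → 5/10 = 0.50000
Macro-recall = mean = (0.66667 + 0.83333 + 0.60000 + 0.42857 + 0.50000) / 5 = 0.6057

0.6057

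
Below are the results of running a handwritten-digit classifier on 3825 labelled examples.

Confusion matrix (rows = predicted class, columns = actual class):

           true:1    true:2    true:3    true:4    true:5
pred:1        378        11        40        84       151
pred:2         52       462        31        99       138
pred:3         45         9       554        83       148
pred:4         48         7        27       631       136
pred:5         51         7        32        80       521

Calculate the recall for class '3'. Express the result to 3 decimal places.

0.810

Take TP from the diagonal, FP from the rest of the '3' prediction marginal, FN from the rest of the '3' actual marginal.
recall = TP/(TP+FN).
3: TP=554, FN=40+31+27+32=130 → 554/684 = 0.8099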